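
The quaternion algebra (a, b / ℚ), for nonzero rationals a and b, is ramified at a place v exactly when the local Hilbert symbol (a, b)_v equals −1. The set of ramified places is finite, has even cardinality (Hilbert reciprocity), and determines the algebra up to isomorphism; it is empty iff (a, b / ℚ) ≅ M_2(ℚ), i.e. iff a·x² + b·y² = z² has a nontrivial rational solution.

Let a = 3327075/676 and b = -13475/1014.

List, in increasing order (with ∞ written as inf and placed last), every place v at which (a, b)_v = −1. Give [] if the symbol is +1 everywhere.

[3, 31]

Mod squares: a ≡ 1643, b ≡ -66. Check v ∈ {∞, 2, 3, 5, 7, 11, 13, 31, 53}.
v=13: a=13^-2·(≡6), b=13^-2·(≡1) mod 13; (6|13)=-1, (1|13)=+1; (−1)^{-2·-2·6}·(-1)^-2·(+1)^-2 = +1.
v=2: v_2(a)=-2, v_2(b)=-1; units ≡ 3, 7 (mod 8); ε·ε+αω+βω = 1·1+-2·0+-1·1 ≡ 0  ⇒  (a,b)_2 = +1.
v=∞: 1643 > 0 and -66 < 0  ⇒  (a,b)_∞ = +1.
v=31: a=31^1·(≡15), b=31^0·(≡23) mod 31; (15|31)=-1, (23|31)=-1; (−1)^{1·0·15}·(-1)^0·(-1)^1 = -1.
v=53: a=53^1·(≡39), b=53^0·(≡36) mod 53; (39|53)=-1, (36|53)=+1; (−1)^{1·0·26}·(-1)^0·(+1)^1 = +1.
v=3: a=3^4·(≡2), b=3^-1·(≡2) mod 3; (2|3)=-1, (2|3)=-1; (−1)^{4·-1·1}·(-1)^-1·(-1)^4 = -1.
v=7: a=7^0·(≡6), b=7^2·(≡2) mod 7; (6|7)=-1, (2|7)=+1; (−1)^{0·2·3}·(-1)^2·(+1)^0 = +1.
v=11: a=11^0·(≡3), b=11^1·(≡9) mod 11; (3|11)=+1, (9|11)=+1; (−1)^{0·1·5}·(+1)^1·(+1)^0 = +1.
v=5: a=5^2·(≡3), b=5^2·(≡4) mod 5; (3|5)=-1, (4|5)=+1; (−1)^{2·2·2}·(-1)^2·(+1)^2 = +1.
|Ram(1643, -66)| = 2, even; anisotropic at {3, 31}.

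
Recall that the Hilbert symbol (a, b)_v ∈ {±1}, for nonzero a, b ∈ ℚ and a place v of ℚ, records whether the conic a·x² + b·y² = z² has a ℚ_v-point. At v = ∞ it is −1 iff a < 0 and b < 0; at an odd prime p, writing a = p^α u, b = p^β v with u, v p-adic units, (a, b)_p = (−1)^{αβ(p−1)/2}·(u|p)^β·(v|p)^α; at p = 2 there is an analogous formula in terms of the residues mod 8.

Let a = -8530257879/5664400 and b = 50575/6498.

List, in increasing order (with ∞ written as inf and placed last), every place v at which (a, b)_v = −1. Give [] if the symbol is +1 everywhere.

(a, b) ≡ (-8151, 14) mod (ℚ^×)²; places V = {2, 3, 5, 7, 11, 13, 17, 19, 31, ∞}.
(a,b)_5: α=-2, u≡1; β=2, v≡1 (mod 5); (1|5)=+1, (1|5)=+1; sign (−1)^0·+1^2·+1^-2 = +1.
(a,b)_13: α=1, u≡4; β=0, v≡4 (mod 13); (4|13)=+1, (4|13)=+1; sign (−1)^0·+1^0·+1^1 = +1.
(a,b)_19: α=1, u≡12; β=-2, v≡3 (mod 19); (12|19)=-1, (3|19)=-1; sign (−1)^0·-1^-2·-1^1 = -1.
(a,b)_17: α=-2, u≡4; β=2, v≡14 (mod 17); (4|17)=+1, (14|17)=-1; sign (−1)^0·+1^2·-1^-2 = +1.
(a,b)_31: α=2, u≡28; β=0, v≡4 (mod 31); (28|31)=+1, (4|31)=+1; sign (−1)^0·+1^0·+1^2 = +1.
(a,b)_7: α=-2, u≡2; β=1, v≡4 (mod 7); (2|7)=+1, (4|7)=+1; sign (−1)^0·+1^1·+1^-2 = +1.
(a,b)_∞: sgn(-8151)=−, sgn(14)=+, so +1.
(a,b)_3: α=3, u≡1; β=-2, v≡2 (mod 3); (1|3)=+1, (2|3)=-1; sign (−1)^0·+1^-2·-1^3 = -1.
(a,b)_2: α=-4, β=-1; u≡1, v≡7 (mod 8); ε(u)ε(v)=0·1, αω(v)=-4·0, βω(u)=-1·0; sum ≡ 0  ⇒  +1.
(a,b)_11: α=3, u≡2; β=0, v≡1 (mod 11); (2|11)=-1, (1|11)=+1; sign (−1)^0·-1^0·+1^3 = +1.
|Ram(-8151, 14)| = 2, even; anisotropic at {3, 19}.

[3, 19]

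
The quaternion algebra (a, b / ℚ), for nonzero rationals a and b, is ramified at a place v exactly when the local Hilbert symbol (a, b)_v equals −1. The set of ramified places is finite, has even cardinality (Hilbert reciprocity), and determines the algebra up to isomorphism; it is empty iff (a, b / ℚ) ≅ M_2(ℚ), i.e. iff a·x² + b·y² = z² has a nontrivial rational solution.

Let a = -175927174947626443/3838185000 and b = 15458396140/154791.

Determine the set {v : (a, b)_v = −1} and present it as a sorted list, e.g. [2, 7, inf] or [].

[2, 5, 11, 31]

(a, b) ≡ (-203918, 4485) mod (ℚ^×)²; places V = {2, 3, 5, 7, 11, 13, 17, 19, 23, 31, 43, ∞}.
(a,b)_3: α=-10, u≡1; β=-5, v≡1 (mod 3); (1|3)=+1, (1|3)=+1; sign (−1)^0·+1^-5·+1^-10 = +1.
(a,b)_2: α=-3, β=2; u≡1, v≡5 (mod 8); ε(u)ε(v)=0·0, αω(v)=-3·1, βω(u)=2·0; sum ≡ 1  ⇒  -1.
(a,b)_13: α=-1, u≡8; β=-1, v≡8 (mod 13); (8|13)=-1, (8|13)=-1; sign (−1)^0·-1^-1·-1^-1 = +1.
(a,b)_23: α=1, u≡13; β=1, v≡20 (mod 23); (13|23)=+1, (20|23)=-1; sign (−1)^1·+1^1·-1^1 = +1.
(a,b)_31: α=3, u≡7; β=2, v≡11 (mod 31); (7|31)=+1, (11|31)=-1; sign (−1)^0·+1^2·-1^3 = -1.
(a,b)_7: α=0, u≡5; β=-2, v≡6 (mod 7); (5|7)=-1, (6|7)=-1; sign (−1)^0·-1^-2·-1^0 = +1.
(a,b)_43: α=2, u≡21; β=0, v≡16 (mod 43); (21|43)=+1, (16|43)=+1; sign (−1)^0·+1^0·+1^2 = +1.
(a,b)_19: α=2, u≡6; β=0, v≡11 (mod 19); (6|19)=+1, (11|19)=+1; sign (−1)^0·+1^0·+1^2 = +1.
(a,b)_17: α=2, u≡7; β=2, v≡3 (mod 17); (7|17)=-1, (3|17)=-1; sign (−1)^0·-1^2·-1^2 = +1.
(a,b)_∞: sgn(-203918)=−, sgn(4485)=+, so +1.
(a,b)_11: α=3, u≡7; β=2, v≡2 (mod 11); (7|11)=-1, (2|11)=-1; sign (−1)^0·-1^2·-1^3 = -1.
(a,b)_5: α=-4, u≡2; β=1, v≡3 (mod 5); (2|5)=-1, (3|5)=-1; sign (−1)^0·-1^1·-1^-4 = -1.
Ram(-203918, 4485) = {2, 5, 11, 31}; no ℚ_2-point on the conic.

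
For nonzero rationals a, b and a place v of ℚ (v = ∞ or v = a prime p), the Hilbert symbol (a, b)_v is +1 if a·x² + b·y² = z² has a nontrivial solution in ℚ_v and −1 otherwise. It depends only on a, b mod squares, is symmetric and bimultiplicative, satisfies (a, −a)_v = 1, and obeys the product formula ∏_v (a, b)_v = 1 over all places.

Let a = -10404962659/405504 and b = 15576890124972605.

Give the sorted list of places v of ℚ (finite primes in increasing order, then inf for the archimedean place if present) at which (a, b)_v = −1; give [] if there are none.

(a, b) ≡ (-1001, 2405) mod (ℚ^×)²; places V = {2, 3, 5, 7, 11, 13, 17, 37, ∞}.
(a,b)_13: α=1, u≡1; β=5, v≡10 (mod 13); (1|13)=+1, (10|13)=+1; sign (−1)^0·+1^5·+1^1 = +1.
(a,b)_17: α=4, u≡16; β=0, v≡4 (mod 17); (16|17)=+1, (4|17)=+1; sign (−1)^0·+1^0·+1^4 = +1.
(a,b)_7: α=1, u≡2; β=0, v≡2 (mod 7); (2|7)=+1, (2|7)=+1; sign (−1)^0·+1^0·+1^1 = +1.
(a,b)_11: α=-1, u≡10; β=2, v≡6 (mod 11); (10|11)=-1, (6|11)=-1; sign (−1)^0·-1^2·-1^-1 = -1.
(a,b)_3: α=-2, u≡1; β=0, v≡2 (mod 3); (1|3)=+1, (2|3)=-1; sign (−1)^0·+1^0·-1^-2 = +1.
(a,b)_∞: sgn(-1001)=−, sgn(2405)=+, so +1.
(a,b)_2: α=-12, β=0; u≡7, v≡5 (mod 8); ε(u)ε(v)=1·0, αω(v)=-12·1, βω(u)=0·0; sum ≡ 0  ⇒  +1.
(a,b)_5: α=0, u≡4; β=1, v≡1 (mod 5); (4|5)=+1, (1|5)=+1; sign (−1)^0·+1^1·+1^0 = +1.
(a,b)_37: α=2, u≡22; β=5, v≡11 (mod 37); (22|37)=-1, (11|37)=+1; sign (−1)^0·-1^5·+1^2 = -1.
Ram(-1001, 2405) = {11, 37}; no ℚ_11-point on the conic.

[11, 37]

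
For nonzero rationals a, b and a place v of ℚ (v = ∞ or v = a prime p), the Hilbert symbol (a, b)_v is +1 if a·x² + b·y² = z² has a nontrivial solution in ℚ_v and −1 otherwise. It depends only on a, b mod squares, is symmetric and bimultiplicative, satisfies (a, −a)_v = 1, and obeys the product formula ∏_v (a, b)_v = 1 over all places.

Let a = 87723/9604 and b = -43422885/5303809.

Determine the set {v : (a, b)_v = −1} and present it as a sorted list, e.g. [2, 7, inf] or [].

[2, 5]

(a, b) ≡ (3, -165) mod (ℚ^×)²; places V = {2, 3, 5, 7, 11, 19, 47, ∞}.
(a,b)_11: α=0, u≡9; β=1, v≡7 (mod 11); (9|11)=+1, (7|11)=-1; sign (−1)^0·+1^1·-1^0 = +1.
(a,b)_19: α=2, u≡8; β=2, v≡5 (mod 19); (8|19)=-1, (5|19)=+1; sign (−1)^0·-1^2·+1^2 = +1.
(a,b)_3: α=5, u≡1; β=7, v≡2 (mod 3); (1|3)=+1, (2|3)=-1; sign (−1)^1·+1^7·-1^5 = +1.
(a,b)_∞: sgn(3)=+, sgn(-165)=−, so +1.
(a,b)_5: α=0, u≡2; β=1, v≡2 (mod 5); (2|5)=-1, (2|5)=-1; sign (−1)^0·-1^1·-1^0 = -1.
(a,b)_2: α=-2, β=0; u≡3, v≡3 (mod 8); ε(u)ε(v)=1·1, αω(v)=-2·1, βω(u)=0·1; sum ≡ 1  ⇒  -1.
(a,b)_7: α=-4, u≡5; β=-4, v≡3 (mod 7); (5|7)=-1, (3|7)=-1; sign (−1)^0·-1^-4·-1^-4 = +1.
(a,b)_47: α=0, u≡16; β=-2, v≡45 (mod 47); (16|47)=+1, (45|47)=-1; sign (−1)^0·+1^-2·-1^0 = +1.
|Ram(3, -165)| = 2, even; anisotropic at {2, 5}.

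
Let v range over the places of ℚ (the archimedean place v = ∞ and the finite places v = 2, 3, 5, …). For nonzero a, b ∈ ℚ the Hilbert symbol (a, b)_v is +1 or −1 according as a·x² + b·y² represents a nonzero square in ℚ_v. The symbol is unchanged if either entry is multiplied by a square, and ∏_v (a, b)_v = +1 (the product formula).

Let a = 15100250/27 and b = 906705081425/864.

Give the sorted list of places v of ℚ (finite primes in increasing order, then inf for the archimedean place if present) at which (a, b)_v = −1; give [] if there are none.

Mod squares: a ≡ 6270, b ≡ 102. Check v ∈ {∞, 2, 3, 5, 11, 13, 17, 19}.
v=3: a=3^-3·(≡2), b=3^-3·(≡1) mod 3; (2|3)=-1, (1|3)=+1; (−1)^{-3·-3·1}·(-1)^-3·(+1)^-3 = +1.
v=17: a=17^2·(≡6), b=17^3·(≡10) mod 17; (6|17)=-1, (10|17)=-1; (−1)^{2·3·8}·(-1)^3·(-1)^2 = -1.
v=∞: 6270 > 0 and 102 > 0  ⇒  (a,b)_∞ = +1.
v=11: a=11^1·(≡1), b=11^2·(≡5) mod 11; (1|11)=+1, (5|11)=+1; (−1)^{1·2·5}·(+1)^2·(+1)^1 = +1.
v=13: a=13^0·(≡9), b=13^2·(≡11) mod 13; (9|13)=+1, (11|13)=-1; (−1)^{0·2·6}·(+1)^2·(-1)^0 = +1.
v=19: a=19^1·(≡7), b=19^2·(≡5) mod 19; (7|19)=+1, (5|19)=+1; (−1)^{1·2·9}·(+1)^2·(+1)^1 = +1.
v=5: a=5^3·(≡1), b=5^2·(≡3) mod 5; (1|5)=+1, (3|5)=-1; (−1)^{3·2·2}·(+1)^2·(-1)^3 = -1.
v=2: v_2(a)=1, v_2(b)=-5; units ≡ 7, 3 (mod 8); ε·ε+αω+βω = 1·1+1·1+-5·0 ≡ 0  ⇒  (a,b)_2 = +1.
|Ram(6270, 102)| = 2, even; anisotropic at {5, 17}.

[5, 17]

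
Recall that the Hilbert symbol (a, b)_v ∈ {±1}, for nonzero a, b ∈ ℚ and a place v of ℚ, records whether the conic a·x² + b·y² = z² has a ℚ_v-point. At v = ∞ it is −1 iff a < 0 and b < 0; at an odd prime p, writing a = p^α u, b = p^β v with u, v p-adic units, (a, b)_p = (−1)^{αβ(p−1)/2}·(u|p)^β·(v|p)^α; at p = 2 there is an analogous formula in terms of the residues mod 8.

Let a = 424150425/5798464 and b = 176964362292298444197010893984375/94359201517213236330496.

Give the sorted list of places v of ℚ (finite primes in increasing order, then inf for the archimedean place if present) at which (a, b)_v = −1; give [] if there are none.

[5, 17]

(a, b) ≡ (17, 1615) mod (ℚ^×)²; places V = {2, 3, 5, 7, 11, 17, 19, 37, 41, 43, 47, ∞}.
(a,b)_11: α=0, u≡6; β=-2, v≡9 (mod 11); (6|11)=-1, (9|11)=+1; sign (−1)^0·-1^-2·+1^0 = +1.
(a,b)_19: α=0, u≡5; β=1, v≡5 (mod 19); (5|19)=+1, (5|19)=+1; sign (−1)^0·+1^1·+1^0 = +1.
(a,b)_43: α=-2, u≡9; β=-6, v≡9 (mod 43); (9|43)=+1, (9|43)=+1; sign (−1)^0·+1^-6·+1^-2 = +1.
(a,b)_2: α=-6, β=-20; u≡1, v≡7 (mod 8); ε(u)ε(v)=0·1, αω(v)=-6·0, βω(u)=-20·0; sum ≡ 0  ⇒  +1.
(a,b)_41: α=0, u≡14; β=2, v≡18 (mod 41); (14|41)=-1, (18|41)=+1; sign (−1)^0·-1^2·+1^0 = +1.
(a,b)_5: α=2, u≡3; β=7, v≡3 (mod 5); (3|5)=-1, (3|5)=-1; sign (−1)^0·-1^7·-1^2 = -1.
(a,b)_∞: sgn(17)=+, sgn(1615)=+, so +1.
(a,b)_17: α=1, u≡13; β=3, v≡10 (mod 17); (13|17)=+1, (10|17)=-1; sign (−1)^0·+1^3·-1^1 = -1.
(a,b)_7: α=-2, u≡6; β=-6, v≡6 (mod 7); (6|7)=-1, (6|7)=-1; sign (−1)^0·-1^-6·-1^-2 = +1.
(a,b)_37: α=2, u≡15; β=4, v≡22 (mod 37); (15|37)=-1, (22|37)=-1; sign (−1)^0·-1^4·-1^2 = +1.
(a,b)_47: α=0, u≡42; β=2, v≡8 (mod 47); (42|47)=+1, (8|47)=+1; sign (−1)^0·+1^2·+1^0 = +1.
(a,b)_3: α=6, u≡2; β=20, v≡1 (mod 3); (2|3)=-1, (1|3)=+1; sign (−1)^0·-1^20·+1^6 = +1.
(17, 1615 / ℚ) ramifies at {5, 17}: a division algebra.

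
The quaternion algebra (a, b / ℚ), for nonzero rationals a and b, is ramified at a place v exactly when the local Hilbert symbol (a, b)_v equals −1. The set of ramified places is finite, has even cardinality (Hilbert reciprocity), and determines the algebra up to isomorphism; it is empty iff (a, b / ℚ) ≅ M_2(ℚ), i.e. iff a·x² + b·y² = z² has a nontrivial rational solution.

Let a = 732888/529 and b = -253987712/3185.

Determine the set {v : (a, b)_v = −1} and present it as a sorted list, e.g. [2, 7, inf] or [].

(a, b) ≡ (2262, -4030) mod (ℚ^×)²; places V = {2, 3, 5, 7, 11, 13, 23, 29, 31, ∞}.
(a,b)_11: α=0, u≡2; β=2, v≡6 (mod 11); (2|11)=-1, (6|11)=-1; sign (−1)^0·-1^2·-1^0 = +1.
(a,b)_13: α=1, u≡11; β=-1, v≡2 (mod 13); (11|13)=-1, (2|13)=-1; sign (−1)^0·-1^-1·-1^1 = +1.
(a,b)_∞: sgn(2262)=+, sgn(-4030)=−, so +1.
(a,b)_5: α=0, u≡2; β=-1, v≡4 (mod 5); (2|5)=-1, (4|5)=+1; sign (−1)^0·-1^-1·+1^0 = -1.
(a,b)_31: α=0, u≡24; β=1, v≡28 (mod 31); (24|31)=-1, (28|31)=+1; sign (−1)^0·-1^1·+1^0 = -1.
(a,b)_23: α=-2, u≡16; β=2, v≡6 (mod 23); (16|23)=+1, (6|23)=+1; sign (−1)^0·+1^2·+1^-2 = +1.
(a,b)_7: α=0, u≡4; β=-2, v≡4 (mod 7); (4|7)=+1, (4|7)=+1; sign (−1)^0·+1^-2·+1^0 = +1.
(a,b)_3: α=5, u≡1; β=0, v≡2 (mod 3); (1|3)=+1, (2|3)=-1; sign (−1)^0·+1^0·-1^5 = -1.
(a,b)_2: α=3, β=7; u≡3, v≡1 (mod 8); ε(u)ε(v)=1·0, αω(v)=3·0, βω(u)=7·1; sum ≡ 1  ⇒  -1.
(a,b)_29: α=1, u≡6; β=0, v≡23 (mod 29); (6|29)=+1, (23|29)=+1; sign (−1)^0·+1^0·+1^1 = +1.
|Ram(2262, -4030)| = 4, even; anisotropic at {2, 3, 5, 31}.

[2, 3, 5, 31]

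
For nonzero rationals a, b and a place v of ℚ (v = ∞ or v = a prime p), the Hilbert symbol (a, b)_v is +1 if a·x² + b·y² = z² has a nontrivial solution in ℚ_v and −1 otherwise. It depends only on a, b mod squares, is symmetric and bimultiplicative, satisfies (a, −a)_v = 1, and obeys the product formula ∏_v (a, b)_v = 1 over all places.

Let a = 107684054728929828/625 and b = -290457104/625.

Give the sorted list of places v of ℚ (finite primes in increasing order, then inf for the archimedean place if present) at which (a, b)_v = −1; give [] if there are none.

[31, 37]

Mod squares: a ≡ 21793, b ≡ -370481. Check v ∈ {∞, 2, 3, 5, 7, 17, 19, 31, 37}.
v=31: a=31^3·(≡13), b=31^1·(≡27) mod 31; (13|31)=-1, (27|31)=-1; (−1)^{3·1·15}·(-1)^1·(-1)^3 = -1.
v=17: a=17^2·(≡9), b=17^1·(≡8) mod 17; (9|17)=+1, (8|17)=+1; (−1)^{2·1·8}·(+1)^1·(+1)^2 = +1.
v=∞: 21793 > 0 and -370481 < 0  ⇒  (a,b)_∞ = +1.
v=5: a=5^-4·(≡3), b=5^-4·(≡1) mod 5; (3|5)=-1, (1|5)=+1; (−1)^{-4·-4·2}·(-1)^-4·(+1)^-4 = +1.
v=37: a=37^3·(≡1), b=37^1·(≡31) mod 37; (1|37)=+1, (31|37)=-1; (−1)^{3·1·18}·(+1)^1·(-1)^3 = -1.
v=7: a=7^0·(≡1), b=7^2·(≡1) mod 7; (1|7)=+1, (1|7)=+1; (−1)^{0·2·3}·(+1)^2·(+1)^0 = +1.
v=19: a=19^3·(≡4), b=19^1·(≡3) mod 19; (4|19)=+1, (3|19)=-1; (−1)^{3·1·9}·(+1)^1·(-1)^3 = +1.
v=2: v_2(a)=2, v_2(b)=4; units ≡ 1, 7 (mod 8); ε·ε+αω+βω = 0·1+2·0+4·0 ≡ 0  ⇒  (a,b)_2 = +1.
v=3: a=3^2·(≡1), b=3^0·(≡1) mod 3; (1|3)=+1, (1|3)=+1; (−1)^{2·0·1}·(+1)^0·(+1)^2 = +1.
(21793, -370481 / ℚ) ramifies at {31, 37}: a division algebra.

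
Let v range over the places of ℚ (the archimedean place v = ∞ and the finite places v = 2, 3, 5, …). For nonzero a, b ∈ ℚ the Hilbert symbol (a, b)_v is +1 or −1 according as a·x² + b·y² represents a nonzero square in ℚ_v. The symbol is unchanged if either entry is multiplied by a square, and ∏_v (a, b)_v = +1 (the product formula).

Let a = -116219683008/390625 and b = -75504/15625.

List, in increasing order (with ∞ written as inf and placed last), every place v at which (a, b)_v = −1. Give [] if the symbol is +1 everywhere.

Mod squares: a ≡ -9867, b ≡ -39. Check v ∈ {∞, 2, 3, 5, 11, 13, 23}.
v=2: v_2(a)=6, v_2(b)=4; units ≡ 5, 1 (mod 8); ε·ε+αω+βω = 0·0+6·0+4·1 ≡ 0  ⇒  (a,b)_2 = +1.
v=3: a=3^3·(≡2), b=3^1·(≡2) mod 3; (2|3)=-1, (2|3)=-1; (−1)^{3·1·1}·(-1)^1·(-1)^3 = -1.
v=∞: -9867 < 0 and -39 < 0  ⇒  (a,b)_∞ = -1.
v=11: a=11^3·(≡9), b=11^2·(≡5) mod 11; (9|11)=+1, (5|11)=+1; (−1)^{3·2·5}·(+1)^2·(+1)^3 = +1.
v=5: a=5^-8·(≡2), b=5^-6·(≡1) mod 5; (2|5)=-1, (1|5)=+1; (−1)^{-8·-6·2}·(-1)^-6·(+1)^-8 = +1.
v=13: a=13^3·(≡11), b=13^1·(≡10) mod 13; (11|13)=-1, (10|13)=+1; (−1)^{3·1·6}·(-1)^1·(+1)^3 = -1.
v=23: a=23^1·(≡1), b=23^0·(≡15) mod 23; (1|23)=+1, (15|23)=-1; (−1)^{1·0·11}·(+1)^0·(-1)^1 = -1.
Ram(-9867, -39) = {3, 13, 23, ∞}; no ℚ_3-point on the conic.

[3, 13, 23, inf]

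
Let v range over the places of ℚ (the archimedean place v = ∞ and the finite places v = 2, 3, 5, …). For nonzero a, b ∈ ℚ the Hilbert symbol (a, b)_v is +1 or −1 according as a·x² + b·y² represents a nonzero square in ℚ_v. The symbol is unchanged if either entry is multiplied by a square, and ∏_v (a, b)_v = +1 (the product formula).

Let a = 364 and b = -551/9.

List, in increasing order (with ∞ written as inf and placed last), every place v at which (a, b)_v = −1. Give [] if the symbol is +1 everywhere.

[13, 19]

(a, b) ≡ (91, -551) mod (ℚ^×)²; places V = {2, 3, 7, 13, 19, 29, ∞}.
(a,b)_13: α=1, u≡2; β=0, v≡11 (mod 13); (2|13)=-1, (11|13)=-1; sign (−1)^0·-1^0·-1^1 = -1.
(a,b)_29: α=0, u≡16; β=1, v≡14 (mod 29); (16|29)=+1, (14|29)=-1; sign (−1)^0·+1^1·-1^0 = +1.
(a,b)_2: α=2, β=0; u≡3, v≡1 (mod 8); ε(u)ε(v)=1·0, αω(v)=2·0, βω(u)=0·1; sum ≡ 0  ⇒  +1.
(a,b)_3: α=0, u≡1; β=-2, v≡1 (mod 3); (1|3)=+1, (1|3)=+1; sign (−1)^0·+1^-2·+1^0 = +1.
(a,b)_19: α=0, u≡3; β=1, v≡1 (mod 19); (3|19)=-1, (1|19)=+1; sign (−1)^0·-1^1·+1^0 = -1.
(a,b)_7: α=1, u≡3; β=0, v≡1 (mod 7); (3|7)=-1, (1|7)=+1; sign (−1)^0·-1^0·+1^1 = +1.
(a,b)_∞: sgn(91)=+, sgn(-551)=−, so +1.
(91, -551 / ℚ) ramifies at {13, 19}: a division algebra.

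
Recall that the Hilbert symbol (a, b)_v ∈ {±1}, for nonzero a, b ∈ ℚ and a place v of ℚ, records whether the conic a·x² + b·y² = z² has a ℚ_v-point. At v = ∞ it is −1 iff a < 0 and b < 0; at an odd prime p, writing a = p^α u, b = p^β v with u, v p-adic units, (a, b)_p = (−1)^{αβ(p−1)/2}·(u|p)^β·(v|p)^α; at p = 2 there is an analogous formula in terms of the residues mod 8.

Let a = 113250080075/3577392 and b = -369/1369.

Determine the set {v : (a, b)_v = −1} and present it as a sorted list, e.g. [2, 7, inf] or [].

[23, 29]

Mod squares: a ≡ 82041, b ≡ -41. Check v ∈ {∞, 2, 3, 5, 7, 11, 13, 23, 29, 37, 41}.
v=5: a=5^2·(≡4), b=5^0·(≡4) mod 5; (4|5)=+1, (4|5)=+1; (−1)^{2·0·2}·(+1)^0·(+1)^2 = +1.
v=23: a=23^1·(≡13), b=23^0·(≡21) mod 23; (13|23)=+1, (21|23)=-1; (−1)^{1·0·11}·(+1)^0·(-1)^1 = -1.
v=7: a=7^-2·(≡4), b=7^0·(≡4) mod 7; (4|7)=+1, (4|7)=+1; (−1)^{-2·0·3}·(+1)^0·(+1)^-2 = +1.
v=41: a=41^1·(≡31), b=41^1·(≡2) mod 41; (31|41)=+1, (2|41)=+1; (−1)^{1·1·20}·(+1)^1·(+1)^1 = +1.
v=13: a=13^-2·(≡7), b=13^0·(≡2) mod 13; (7|13)=-1, (2|13)=-1; (−1)^{-2·0·6}·(-1)^0·(-1)^-2 = +1.
v=3: a=3^-3·(≡2), b=3^2·(≡1) mod 3; (2|3)=-1, (1|3)=+1; (−1)^{-3·2·1}·(-1)^2·(+1)^-3 = +1.
v=29: a=29^1·(≡23), b=29^0·(≡11) mod 29; (23|29)=+1, (11|29)=-1; (−1)^{1·0·14}·(+1)^0·(-1)^1 = -1.
v=∞: 82041 > 0 and -41 < 0  ⇒  (a,b)_∞ = +1.
v=37: a=37^2·(≡26), b=37^-2·(≡1) mod 37; (26|37)=+1, (1|37)=+1; (−1)^{2·-2·18}·(+1)^-2·(+1)^2 = +1.
v=2: v_2(a)=-4, v_2(b)=0; units ≡ 1, 7 (mod 8); ε·ε+αω+βω = 0·1+-4·0+0·0 ≡ 0  ⇒  (a,b)_2 = +1.
v=11: a=11^2·(≡3), b=11^0·(≡1) mod 11; (3|11)=+1, (1|11)=+1; (−1)^{2·0·5}·(+1)^0·(+1)^2 = +1.
|Ram(82041, -41)| = 2, even; anisotropic at {23, 29}.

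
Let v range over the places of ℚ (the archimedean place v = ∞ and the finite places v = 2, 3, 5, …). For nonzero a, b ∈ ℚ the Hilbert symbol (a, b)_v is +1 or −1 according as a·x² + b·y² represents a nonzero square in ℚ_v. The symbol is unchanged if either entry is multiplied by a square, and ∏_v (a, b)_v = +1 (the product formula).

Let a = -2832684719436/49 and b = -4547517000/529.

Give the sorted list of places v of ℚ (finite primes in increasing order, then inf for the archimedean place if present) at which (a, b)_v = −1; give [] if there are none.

[2, 11, 19, inf]

Mod squares: a ≡ -10659, b ≡ -125970. Check v ∈ {∞, 2, 3, 5, 7, 11, 13, 17, 19, 23}.
v=∞: -10659 < 0 and -125970 < 0  ⇒  (a,b)_∞ = -1.
v=11: a=11^3·(≡7), b=11^0·(≡7) mod 11; (7|11)=-1, (7|11)=-1; (−1)^{3·0·5}·(-1)^0·(-1)^3 = -1.
v=3: a=3^3·(≡2), b=3^1·(≡1) mod 3; (2|3)=-1, (1|3)=+1; (−1)^{3·1·1}·(-1)^1·(+1)^3 = +1.
v=5: a=5^0·(≡1), b=5^3·(≡1) mod 5; (1|5)=+1, (1|5)=+1; (−1)^{0·3·2}·(+1)^3·(+1)^0 = +1.
v=7: a=7^-2·(≡2), b=7^0·(≡4) mod 7; (2|7)=+1, (4|7)=+1; (−1)^{-2·0·3}·(+1)^0·(+1)^-2 = +1.
v=17: a=17^1·(≡16), b=17^1·(≡9) mod 17; (16|17)=+1, (9|17)=+1; (−1)^{1·1·8}·(+1)^1·(+1)^1 = +1.
v=13: a=13^2·(≡1), b=13^1·(≡2) mod 13; (1|13)=+1, (2|13)=-1; (−1)^{2·1·6}·(+1)^1·(-1)^2 = +1.
v=19: a=19^3·(≡16), b=19^3·(≡11) mod 19; (16|19)=+1, (11|19)=+1; (−1)^{3·3·9}·(+1)^3·(+1)^3 = -1.
v=23: a=23^0·(≡1), b=23^-2·(≡13) mod 23; (1|23)=+1, (13|23)=+1; (−1)^{0·-2·11}·(+1)^-2·(+1)^0 = +1.
v=2: v_2(a)=2, v_2(b)=3; units ≡ 5, 7 (mod 8); ε·ε+αω+βω = 0·1+2·0+3·1 ≡ 1  ⇒  (a,b)_2 = -1.
Ram(-10659, -125970) = {2, 11, 19, ∞}; no ℚ_2-point on the conic.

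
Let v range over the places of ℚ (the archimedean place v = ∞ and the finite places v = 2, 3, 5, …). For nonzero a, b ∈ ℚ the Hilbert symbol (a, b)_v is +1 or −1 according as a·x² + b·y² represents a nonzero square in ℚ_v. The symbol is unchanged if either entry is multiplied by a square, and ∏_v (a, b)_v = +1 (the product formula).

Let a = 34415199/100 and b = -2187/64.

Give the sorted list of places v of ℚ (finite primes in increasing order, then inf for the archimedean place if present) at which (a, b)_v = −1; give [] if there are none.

Mod squares: a ≡ 8671, b ≡ -3. Check v ∈ {∞, 2, 3, 5, 7, 13, 23, 29}.
v=3: a=3^4·(≡1), b=3^7·(≡2) mod 3; (1|3)=+1, (2|3)=-1; (−1)^{4·7·1}·(+1)^7·(-1)^4 = +1.
v=23: a=23^1·(≡6), b=23^0·(≡5) mod 23; (6|23)=+1, (5|23)=-1; (−1)^{1·0·11}·(+1)^0·(-1)^1 = -1.
v=29: a=29^1·(≡24), b=29^0·(≡27) mod 29; (24|29)=+1, (27|29)=-1; (−1)^{1·0·14}·(+1)^0·(-1)^1 = -1.
v=2: v_2(a)=-2, v_2(b)=-6; units ≡ 7, 5 (mod 8); ε·ε+αω+βω = 1·0+-2·1+-6·0 ≡ 0  ⇒  (a,b)_2 = +1.
v=13: a=13^1·(≡9), b=13^0·(≡3) mod 13; (9|13)=+1, (3|13)=+1; (−1)^{1·0·6}·(+1)^0·(+1)^1 = +1.
v=7: a=7^2·(≡3), b=7^0·(≡4) mod 7; (3|7)=-1, (4|7)=+1; (−1)^{2·0·3}·(-1)^0·(+1)^2 = +1.
v=5: a=5^-2·(≡1), b=5^0·(≡2) mod 5; (1|5)=+1, (2|5)=-1; (−1)^{-2·0·2}·(+1)^0·(-1)^-2 = +1.
v=∞: 8671 > 0 and -3 < 0  ⇒  (a,b)_∞ = +1.
|Ram(8671, -3)| = 2, even; anisotropic at {23, 29}.

[23, 29]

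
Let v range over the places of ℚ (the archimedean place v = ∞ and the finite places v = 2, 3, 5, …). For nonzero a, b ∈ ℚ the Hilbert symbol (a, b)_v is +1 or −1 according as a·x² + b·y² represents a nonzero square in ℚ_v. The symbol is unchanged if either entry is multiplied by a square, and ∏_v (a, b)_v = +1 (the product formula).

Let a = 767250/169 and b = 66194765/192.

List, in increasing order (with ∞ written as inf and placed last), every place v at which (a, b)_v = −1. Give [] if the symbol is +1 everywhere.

[3, 5, 11, 31]

Mod squares: a ≡ 3410, b ≡ 3255. Check v ∈ {∞, 2, 3, 5, 7, 11, 13, 19, 31}.
v=2: v_2(a)=1, v_2(b)=-6; units ≡ 1, 7 (mod 8); ε·ε+αω+βω = 0·1+1·0+-6·0 ≡ 0  ⇒  (a,b)_2 = +1.
v=11: a=11^1·(≡8), b=11^0·(≡2) mod 11; (8|11)=-1, (2|11)=-1; (−1)^{1·0·5}·(-1)^0·(-1)^1 = -1.
v=3: a=3^2·(≡2), b=3^-1·(≡2) mod 3; (2|3)=-1, (2|3)=-1; (−1)^{2·-1·1}·(-1)^-1·(-1)^2 = -1.
v=13: a=13^-2·(≡3), b=13^2·(≡6) mod 13; (3|13)=+1, (6|13)=-1; (−1)^{-2·2·6}·(+1)^2·(-1)^-2 = +1.
v=7: a=7^0·(≡1), b=7^1·(≡6) mod 7; (1|7)=+1, (6|7)=-1; (−1)^{0·1·3}·(+1)^1·(-1)^0 = +1.
v=19: a=19^0·(≡4), b=19^2·(≡17) mod 19; (4|19)=+1, (17|19)=+1; (−1)^{0·2·9}·(+1)^2·(+1)^0 = +1.
v=∞: 3410 > 0 and 3255 > 0  ⇒  (a,b)_∞ = +1.
v=5: a=5^3·(≡2), b=5^1·(≡4) mod 5; (2|5)=-1, (4|5)=+1; (−1)^{3·1·2}·(-1)^1·(+1)^3 = -1.
v=31: a=31^1·(≡23), b=31^1·(≡11) mod 31; (23|31)=-1, (11|31)=-1; (−1)^{1·1·15}·(-1)^1·(-1)^1 = -1.
Ram(3410, 3255) = {3, 5, 11, 31}; no ℚ_3-point on the conic.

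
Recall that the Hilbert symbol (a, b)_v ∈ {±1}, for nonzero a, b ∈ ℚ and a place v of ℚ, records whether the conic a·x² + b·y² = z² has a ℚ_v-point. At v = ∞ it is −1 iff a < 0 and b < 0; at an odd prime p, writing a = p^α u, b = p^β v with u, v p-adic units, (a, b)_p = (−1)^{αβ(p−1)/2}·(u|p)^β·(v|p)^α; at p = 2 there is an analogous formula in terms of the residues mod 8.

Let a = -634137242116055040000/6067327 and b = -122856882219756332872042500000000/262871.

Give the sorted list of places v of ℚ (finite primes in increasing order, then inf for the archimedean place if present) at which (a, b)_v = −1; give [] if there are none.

Mod squares: a ≡ -27066193, b ≡ -84847. Check v ∈ {∞, 2, 3, 5, 7, 11, 17, 19, 23, 29, 31, 47}.
v=11: a=11^1·(≡3), b=11^2·(≡6) mod 11; (3|11)=+1, (6|11)=-1; (−1)^{1·2·5}·(+1)^2·(-1)^1 = -1.
v=17: a=17^1·(≡6), b=17^-1·(≡10) mod 17; (6|17)=-1, (10|17)=-1; (−1)^{1·-1·8}·(-1)^-1·(-1)^1 = +1.
v=23: a=23^3·(≡16), b=23^9·(≡20) mod 23; (16|23)=+1, (20|23)=-1; (−1)^{3·9·11}·(+1)^9·(-1)^3 = +1.
v=47: a=47^0·(≡15), b=47^-2·(≡39) mod 47; (15|47)=-1, (39|47)=-1; (−1)^{0·-2·23}·(-1)^-2·(-1)^0 = +1.
v=5: a=5^4·(≡3), b=5^10·(≡3) mod 5; (3|5)=-1, (3|5)=-1; (−1)^{4·10·2}·(-1)^10·(-1)^4 = +1.
v=31: a=31^1·(≡15), b=31^3·(≡29) mod 31; (15|31)=-1, (29|31)=-1; (−1)^{1·3·15}·(-1)^3·(-1)^1 = -1.
v=29: a=29^3·(≡21), b=29^2·(≡9) mod 29; (21|29)=-1, (9|29)=+1; (−1)^{3·2·14}·(-1)^2·(+1)^3 = +1.
v=2: v_2(a)=16, v_2(b)=8; units ≡ 7, 1 (mod 8); ε·ε+αω+βω = 1·0+16·0+8·0 ≡ 0  ⇒  (a,b)_2 = +1.
v=3: a=3^2·(≡2), b=3^2·(≡2) mod 3; (2|3)=-1, (2|3)=-1; (−1)^{2·2·1}·(-1)^2·(-1)^2 = +1.
v=∞: -27066193 < 0 and -84847 < 0  ⇒  (a,b)_∞ = -1.
v=19: a=19^-2·(≡10), b=19^0·(≡16) mod 19; (10|19)=-1, (16|19)=+1; (−1)^{-2·0·9}·(-1)^0·(+1)^-2 = +1.
v=7: a=7^-5·(≡5), b=7^-1·(≡5) mod 7; (5|7)=-1, (5|7)=-1; (−1)^{-5·-1·3}·(-1)^-1·(-1)^-5 = -1.
(-27066193, -84847 / ℚ) ramifies at {7, 11, 31, ∞}: a division algebra.

[7, 11, 31, inf]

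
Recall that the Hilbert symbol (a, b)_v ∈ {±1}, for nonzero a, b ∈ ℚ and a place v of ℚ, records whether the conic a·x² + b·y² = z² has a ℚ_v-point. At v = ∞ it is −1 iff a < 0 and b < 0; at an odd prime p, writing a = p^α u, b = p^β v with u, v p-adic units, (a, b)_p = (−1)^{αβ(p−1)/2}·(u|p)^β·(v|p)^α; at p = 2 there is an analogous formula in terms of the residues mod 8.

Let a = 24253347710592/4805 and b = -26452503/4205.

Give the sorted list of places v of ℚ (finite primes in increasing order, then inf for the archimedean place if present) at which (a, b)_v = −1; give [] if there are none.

(a, b) ≡ (11901890, -299915) mod (ℚ^×)²; places V = {2, 3, 5, 7, 11, 13, 19, 29, 31, 41, ∞}.
(a,b)_11: α=1, u≡10; β=1, v≡1 (mod 11); (10|11)=-1, (1|11)=+1; sign (−1)^1·-1^1·+1^1 = +1.
(a,b)_31: α=-2, u≡21; β=0, v≡10 (mod 31); (21|31)=-1, (10|31)=+1; sign (−1)^0·-1^0·+1^-2 = +1.
(a,b)_∞: sgn(11901890)=+, sgn(-299915)=−, so +1.
(a,b)_5: α=-1, u≡2; β=-1, v≡2 (mod 5); (2|5)=-1, (2|5)=-1; sign (−1)^0·-1^-1·-1^-1 = +1.
(a,b)_19: α=2, u≡5; β=1, v≡17 (mod 19); (5|19)=+1, (17|19)=+1; sign (−1)^0·+1^1·+1^2 = +1.
(a,b)_7: α=3, u≡5; β=3, v≡1 (mod 7); (5|7)=-1, (1|7)=+1; sign (−1)^1·-1^3·+1^3 = +1.
(a,b)_41: α=1, u≡9; β=1, v≡30 (mod 41); (9|41)=+1, (30|41)=-1; sign (−1)^0·+1^1·-1^1 = -1.
(a,b)_13: α=1, u≡11; β=0, v≡11 (mod 13); (11|13)=-1, (11|13)=-1; sign (−1)^0·-1^0·-1^1 = -1.
(a,b)_3: α=2, u≡2; β=2, v≡1 (mod 3); (2|3)=-1, (1|3)=+1; sign (−1)^0·-1^2·+1^2 = +1.
(a,b)_2: α=7, β=0; u≡1, v≡5 (mod 8); ε(u)ε(v)=0·0, αω(v)=7·1, βω(u)=0·0; sum ≡ 1  ⇒  -1.
(a,b)_29: α=1, u≡14; β=-2, v≡10 (mod 29); (14|29)=-1, (10|29)=-1; sign (−1)^0·-1^-2·-1^1 = -1.
Ram(11901890, -299915) = {2, 13, 29, 41}; no ℚ_2-point on the conic.

[2, 13, 29, 41]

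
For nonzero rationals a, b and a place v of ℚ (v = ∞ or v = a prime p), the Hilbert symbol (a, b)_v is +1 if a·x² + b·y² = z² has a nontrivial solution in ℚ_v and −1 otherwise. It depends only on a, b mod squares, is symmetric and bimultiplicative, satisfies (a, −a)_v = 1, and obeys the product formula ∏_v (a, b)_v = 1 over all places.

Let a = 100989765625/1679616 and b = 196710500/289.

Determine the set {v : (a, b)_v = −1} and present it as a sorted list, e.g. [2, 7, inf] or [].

Mod squares: a ≡ 131905, b ≡ 40145. Check v ∈ {∞, 2, 3, 5, 7, 17, 23, 31, 37}.
v=17: a=17^0·(≡8), b=17^-2·(≡15) mod 17; (8|17)=+1, (15|17)=+1; (−1)^{0·-2·8}·(+1)^-2·(+1)^0 = +1.
v=23: a=23^1·(≡3), b=23^0·(≡22) mod 23; (3|23)=+1, (22|23)=-1; (−1)^{1·0·11}·(+1)^0·(-1)^1 = -1.
v=7: a=7^2·(≡4), b=7^3·(≡2) mod 7; (4|7)=+1, (2|7)=+1; (−1)^{2·3·3}·(+1)^3·(+1)^2 = +1.
v=∞: 131905 > 0 and 40145 > 0  ⇒  (a,b)_∞ = +1.
v=3: a=3^-8·(≡1), b=3^0·(≡2) mod 3; (1|3)=+1, (2|3)=-1; (−1)^{-8·0·1}·(+1)^0·(-1)^-8 = +1.
v=5: a=5^7·(≡4), b=5^3·(≡1) mod 5; (4|5)=+1, (1|5)=+1; (−1)^{7·3·2}·(+1)^3·(+1)^7 = +1.
v=2: v_2(a)=-8, v_2(b)=2; units ≡ 1, 1 (mod 8); ε·ε+αω+βω = 0·0+-8·0+2·0 ≡ 0  ⇒  (a,b)_2 = +1.
v=37: a=37^1·(≡14), b=37^1·(≡36) mod 37; (14|37)=-1, (36|37)=+1; (−1)^{1·1·18}·(-1)^1·(+1)^1 = -1.
v=31: a=31^1·(≡4), b=31^1·(≡11) mod 31; (4|31)=+1, (11|31)=-1; (−1)^{1·1·15}·(+1)^1·(-1)^1 = +1.
|Ram(131905, 40145)| = 2, even; anisotropic at {23, 37}.

[23, 37]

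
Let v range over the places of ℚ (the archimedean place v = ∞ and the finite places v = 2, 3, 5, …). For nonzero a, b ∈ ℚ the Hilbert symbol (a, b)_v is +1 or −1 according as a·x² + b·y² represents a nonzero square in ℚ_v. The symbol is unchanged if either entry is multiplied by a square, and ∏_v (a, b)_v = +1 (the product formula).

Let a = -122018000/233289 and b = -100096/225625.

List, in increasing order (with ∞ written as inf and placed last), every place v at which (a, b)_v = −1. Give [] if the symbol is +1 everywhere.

Mod squares: a ≡ -5, b ≡ -391. Check v ∈ {∞, 2, 3, 5, 7, 13, 17, 19, 23}.
v=3: a=3^-2·(≡1), b=3^0·(≡2) mod 3; (1|3)=+1, (2|3)=-1; (−1)^{-2·0·1}·(+1)^0·(-1)^-2 = +1.
v=∞: -5 < 0 and -391 < 0  ⇒  (a,b)_∞ = -1.
v=17: a=17^0·(≡12), b=17^1·(≡11) mod 17; (12|17)=-1, (11|17)=-1; (−1)^{0·1·8}·(-1)^1·(-1)^0 = -1.
v=23: a=23^-2·(≡9), b=23^1·(≡1) mod 23; (9|23)=+1, (1|23)=+1; (−1)^{-2·1·11}·(+1)^1·(+1)^-2 = +1.
v=5: a=5^3·(≡4), b=5^-4·(≡4) mod 5; (4|5)=+1, (4|5)=+1; (−1)^{3·-4·2}·(+1)^-4·(+1)^3 = +1.
v=2: v_2(a)=4, v_2(b)=8; units ≡ 3, 1 (mod 8); ε·ε+αω+βω = 1·0+4·0+8·1 ≡ 0  ⇒  (a,b)_2 = +1.
v=19: a=19^2·(≡15), b=19^-2·(≡2) mod 19; (15|19)=-1, (2|19)=-1; (−1)^{2·-2·9}·(-1)^-2·(-1)^2 = +1.
v=13: a=13^2·(≡5), b=13^0·(≡3) mod 13; (5|13)=-1, (3|13)=+1; (−1)^{2·0·6}·(-1)^0·(+1)^2 = +1.
v=7: a=7^-2·(≡1), b=7^0·(≡4) mod 7; (1|7)=+1, (4|7)=+1; (−1)^{-2·0·3}·(+1)^0·(+1)^-2 = +1.
(-5, -391 / ℚ) ramifies at {17, ∞}: a division algebra.

[17, inf]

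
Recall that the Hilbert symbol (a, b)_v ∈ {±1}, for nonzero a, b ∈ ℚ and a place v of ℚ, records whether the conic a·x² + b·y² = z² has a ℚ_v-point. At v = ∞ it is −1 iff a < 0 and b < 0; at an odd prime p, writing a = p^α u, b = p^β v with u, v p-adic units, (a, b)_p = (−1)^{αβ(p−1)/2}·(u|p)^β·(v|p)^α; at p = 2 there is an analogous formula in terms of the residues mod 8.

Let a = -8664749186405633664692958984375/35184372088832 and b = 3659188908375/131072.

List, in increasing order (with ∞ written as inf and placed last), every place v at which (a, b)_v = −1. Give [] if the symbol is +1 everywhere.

(a, b) ≡ (-5278, 1138830) mod (ℚ^×)²; places V = {2, 3, 5, 7, 11, 13, 17, 19, 29, ∞}.
(a,b)_29: α=3, u≡2; β=1, v≡22 (mod 29); (2|29)=-1, (22|29)=+1; sign (−1)^0·-1^1·+1^3 = -1.
(a,b)_11: α=2, u≡8; β=1, v≡9 (mod 11); (8|11)=-1, (9|11)=+1; sign (−1)^0·-1^1·+1^2 = -1.
(a,b)_2: α=-45, β=-17; u≡1, v≡7 (mod 8); ε(u)ε(v)=0·1, αω(v)=-45·0, βω(u)=-17·0; sum ≡ 0  ⇒  +1.
(a,b)_7: α=1, u≡1; β=1, v≡3 (mod 7); (1|7)=+1, (3|7)=-1; sign (−1)^1·+1^1·-1^1 = +1.
(a,b)_17: α=2, u≡13; β=1, v≡10 (mod 17); (13|17)=+1, (10|17)=-1; sign (−1)^0·+1^1·-1^2 = +1.
(a,b)_5: α=10, u≡3; β=3, v≡1 (mod 5); (3|5)=-1, (1|5)=+1; sign (−1)^0·-1^3·+1^10 = -1.
(a,b)_∞: sgn(-5278)=−, sgn(1138830)=+, so +1.
(a,b)_13: α=7, u≡4; β=4, v≡10 (mod 13); (4|13)=+1, (10|13)=+1; sign (−1)^0·+1^4·+1^7 = +1.
(a,b)_3: α=8, u≡2; β=3, v≡2 (mod 3); (2|3)=-1, (2|3)=-1; sign (−1)^0·-1^3·-1^8 = -1.
(a,b)_19: α=2, u≡16; β=0, v≡18 (mod 19); (16|19)=+1, (18|19)=-1; sign (−1)^0·+1^0·-1^2 = +1.
|Ram(-5278, 1138830)| = 4, even; anisotropic at {3, 5, 11, 29}.

[3, 5, 11, 29]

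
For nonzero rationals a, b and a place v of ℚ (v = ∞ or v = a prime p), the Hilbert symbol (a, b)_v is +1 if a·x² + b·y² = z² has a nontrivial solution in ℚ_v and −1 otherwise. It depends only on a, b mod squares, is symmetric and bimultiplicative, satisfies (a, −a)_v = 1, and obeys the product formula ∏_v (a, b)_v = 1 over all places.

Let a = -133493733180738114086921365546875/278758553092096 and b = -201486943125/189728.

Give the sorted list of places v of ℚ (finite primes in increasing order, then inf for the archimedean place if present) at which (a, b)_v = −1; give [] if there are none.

Mod squares: a ≡ -43355, b ≡ -884442. Check v ∈ {∞, 2, 3, 5, 7, 11, 13, 17, 23, 29}.
v=13: a=13^3·(≡5), b=13^1·(≡5) mod 13; (5|13)=-1, (5|13)=-1; (−1)^{3·1·6}·(-1)^1·(-1)^3 = +1.
v=17: a=17^4·(≡7), b=17^1·(≡14) mod 17; (7|17)=-1, (14|17)=-1; (−1)^{4·1·8}·(-1)^1·(-1)^4 = -1.
v=∞: -43355 < 0 and -884442 < 0  ⇒  (a,b)_∞ = -1.
v=7: a=7^-4·(≡5), b=7^-2·(≡1) mod 7; (5|7)=-1, (1|7)=+1; (−1)^{-4·-2·3}·(-1)^-2·(+1)^-4 = +1.
v=29: a=29^3·(≡9), b=29^1·(≡3) mod 29; (9|29)=+1, (3|29)=-1; (−1)^{3·1·14}·(+1)^1·(-1)^3 = -1.
v=2: v_2(a)=-16, v_2(b)=-5; units ≡ 5, 3 (mod 8); ε·ε+αω+βω = 0·1+-16·1+-5·1 ≡ 1  ⇒  (a,b)_2 = -1.
v=3: a=3^22·(≡1), b=3^7·(≡2) mod 3; (1|3)=+1, (2|3)=-1; (−1)^{22·7·1}·(+1)^7·(-1)^22 = +1.
v=23: a=23^3·(≡2), b=23^1·(≡18) mod 23; (2|23)=+1, (18|23)=+1; (−1)^{3·1·11}·(+1)^1·(+1)^3 = -1.
v=5: a=5^7·(≡1), b=5^4·(≡2) mod 5; (1|5)=+1, (2|5)=-1; (−1)^{7·4·2}·(+1)^4·(-1)^7 = -1.
v=11: a=11^-6·(≡10), b=11^-2·(≡10) mod 11; (10|11)=-1, (10|11)=-1; (−1)^{-6·-2·5}·(-1)^-2·(-1)^-6 = +1.
(-43355, -884442 / ℚ) ramifies at {2, 5, 17, 23, 29, ∞}: a division algebra.

[2, 5, 17, 23, 29, inf]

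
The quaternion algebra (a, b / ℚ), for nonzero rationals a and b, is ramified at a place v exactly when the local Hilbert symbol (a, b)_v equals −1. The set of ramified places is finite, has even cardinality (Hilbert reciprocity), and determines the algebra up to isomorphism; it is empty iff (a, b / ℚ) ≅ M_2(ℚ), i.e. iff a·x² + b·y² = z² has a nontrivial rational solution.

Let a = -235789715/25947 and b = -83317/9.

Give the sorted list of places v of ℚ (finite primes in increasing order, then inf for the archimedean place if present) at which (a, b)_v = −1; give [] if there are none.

[2, 3, 5, 17, 29, inf]

(a, b) ≡ (-10545, -493) mod (ℚ^×)²; places V = {2, 3, 5, 7, 13, 17, 19, 29, 31, 37, ∞}.
(a,b)_2: α=0, β=0; u≡7, v≡3 (mod 8); ε(u)ε(v)=1·1, αω(v)=0·1, βω(u)=0·0; sum ≡ 1  ⇒  -1.
(a,b)_3: α=-3, u≡1; β=-2, v≡2 (mod 3); (1|3)=+1, (2|3)=-1; sign (−1)^0·+1^-2·-1^-3 = -1.
(a,b)_5: α=1, u≡1; β=0, v≡2 (mod 5); (1|5)=+1, (2|5)=-1; sign (−1)^0·+1^0·-1^1 = -1.
(a,b)_17: α=0, u≡6; β=1, v≡7 (mod 17); (6|17)=-1, (7|17)=-1; sign (−1)^0·-1^1·-1^0 = -1.
(a,b)_19: α=1, u≡3; β=0, v≡4 (mod 19); (3|19)=-1, (4|19)=+1; sign (−1)^0·-1^0·+1^1 = +1.
(a,b)_∞: sgn(-10545)=−, sgn(-493)=−, so -1.
(a,b)_37: α=3, u≡34; β=0, v≡9 (mod 37); (34|37)=+1, (9|37)=+1; sign (−1)^0·+1^0·+1^3 = +1.
(a,b)_29: α=0, u≡3; β=1, v≡3 (mod 29); (3|29)=-1, (3|29)=-1; sign (−1)^0·-1^1·-1^0 = -1.
(a,b)_7: α=2, u≡2; β=0, v≡2 (mod 7); (2|7)=+1, (2|7)=+1; sign (−1)^0·+1^0·+1^2 = +1.
(a,b)_31: α=-2, u≡22; β=0, v≡15 (mod 31); (22|31)=-1, (15|31)=-1; sign (−1)^0·-1^0·-1^-2 = +1.
(a,b)_13: α=0, u≡5; β=2, v≡3 (mod 13); (5|13)=-1, (3|13)=+1; sign (−1)^0·-1^2·+1^0 = +1.
(-10545, -493 / ℚ) ramifies at {2, 3, 5, 17, 29, ∞}: a division algebra.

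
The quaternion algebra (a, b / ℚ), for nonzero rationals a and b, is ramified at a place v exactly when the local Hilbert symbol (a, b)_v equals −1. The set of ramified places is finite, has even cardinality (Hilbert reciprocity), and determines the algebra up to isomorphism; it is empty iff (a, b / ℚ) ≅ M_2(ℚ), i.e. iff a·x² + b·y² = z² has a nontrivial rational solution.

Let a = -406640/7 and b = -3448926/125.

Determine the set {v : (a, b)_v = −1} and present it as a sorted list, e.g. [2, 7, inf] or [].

(a, b) ≡ (-177905, -6630) mod (ℚ^×)²; places V = {2, 3, 5, 7, 13, 17, 23, ∞}.
(a,b)_3: α=0, u≡1; β=3, v≡1 (mod 3); (1|3)=+1, (1|3)=+1; sign (−1)^0·+1^3·+1^0 = +1.
(a,b)_2: α=4, β=1; u≡7, v≡5 (mod 8); ε(u)ε(v)=1·0, αω(v)=4·1, βω(u)=1·0; sum ≡ 0  ⇒  +1.
(a,b)_5: α=1, u≡1; β=-3, v≡4 (mod 5); (1|5)=+1, (4|5)=+1; sign (−1)^0·+1^-3·+1^1 = +1.
(a,b)_23: α=1, u≡1; β=0, v≡20 (mod 23); (1|23)=+1, (20|23)=-1; sign (−1)^0·+1^0·-1^1 = -1.
(a,b)_∞: sgn(-177905)=−, sgn(-6630)=−, so -1.
(a,b)_7: α=-1, u≡4; β=0, v≡5 (mod 7); (4|7)=+1, (5|7)=-1; sign (−1)^0·+1^0·-1^-1 = -1.
(a,b)_17: α=1, u≡12; β=3, v≡2 (mod 17); (12|17)=-1, (2|17)=+1; sign (−1)^0·-1^3·+1^1 = -1.
(a,b)_13: α=1, u≡9; β=1, v≡10 (mod 13); (9|13)=+1, (10|13)=+1; sign (−1)^0·+1^1·+1^1 = +1.
Ram(-177905, -6630) = {7, 17, 23, ∞}; no ℚ_7-point on the conic.

[7, 17, 23, inf]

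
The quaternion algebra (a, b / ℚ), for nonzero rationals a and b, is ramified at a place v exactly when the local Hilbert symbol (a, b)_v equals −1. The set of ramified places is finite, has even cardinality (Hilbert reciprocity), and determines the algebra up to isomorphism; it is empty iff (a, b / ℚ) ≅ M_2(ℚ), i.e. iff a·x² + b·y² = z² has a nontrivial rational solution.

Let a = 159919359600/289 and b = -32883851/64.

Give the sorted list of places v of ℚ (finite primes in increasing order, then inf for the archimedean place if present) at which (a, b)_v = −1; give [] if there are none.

(a, b) ≡ (399, -11) mod (ℚ^×)²; places V = {2, 3, 5, 7, 11, 13, 17, 19, ∞}.
(a,b)_2: α=4, β=-6; u≡7, v≡5 (mod 8); ε(u)ε(v)=1·0, αω(v)=4·1, βω(u)=-6·0; sum ≡ 0  ⇒  +1.
(a,b)_13: α=2, u≡4; β=2, v≡8 (mod 13); (4|13)=+1, (8|13)=-1; sign (−1)^0·+1^2·-1^2 = +1.
(a,b)_19: α=1, u≡18; β=2, v≡2 (mod 19); (18|19)=-1, (2|19)=-1; sign (−1)^0·-1^2·-1^1 = -1.
(a,b)_3: α=1, u≡1; β=0, v≡1 (mod 3); (1|3)=+1, (1|3)=+1; sign (−1)^0·+1^0·+1^1 = +1.
(a,b)_17: α=-2, u≡16; β=0, v≡5 (mod 17); (16|17)=+1, (5|17)=-1; sign (−1)^0·+1^0·-1^-2 = +1.
(a,b)_7: α=3, u≡1; β=2, v≡5 (mod 7); (1|7)=+1, (5|7)=-1; sign (−1)^0·+1^2·-1^3 = -1.
(a,b)_5: α=2, u≡1; β=0, v≡1 (mod 5); (1|5)=+1, (1|5)=+1; sign (−1)^0·+1^0·+1^2 = +1.
(a,b)_∞: sgn(399)=+, sgn(-11)=−, so +1.
(a,b)_11: α=2, u≡3; β=1, v≡2 (mod 11); (3|11)=+1, (2|11)=-1; sign (−1)^0·+1^1·-1^2 = +1.
(399, -11 / ℚ) ramifies at {7, 19}: a division algebra.

[7, 19]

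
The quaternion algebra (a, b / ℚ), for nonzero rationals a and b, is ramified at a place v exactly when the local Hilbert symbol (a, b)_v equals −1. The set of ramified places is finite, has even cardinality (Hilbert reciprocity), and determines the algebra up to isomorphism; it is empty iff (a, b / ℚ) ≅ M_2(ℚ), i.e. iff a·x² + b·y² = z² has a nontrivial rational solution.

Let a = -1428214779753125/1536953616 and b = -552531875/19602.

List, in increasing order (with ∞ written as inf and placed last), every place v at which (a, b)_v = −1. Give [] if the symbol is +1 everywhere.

[2, 5, 19, inf]

(a, b) ≡ (-5, -6118) mod (ℚ^×)²; places V = {2, 3, 5, 7, 11, 13, 17, 19, 23, ∞}.
(a,b)_7: α=2, u≡1; β=1, v≡1 (mod 7); (1|7)=+1, (1|7)=+1; sign (−1)^0·+1^1·+1^2 = +1.
(a,b)_3: α=-8, u≡1; β=-4, v≡2 (mod 3); (1|3)=+1, (2|3)=-1; sign (−1)^0·+1^-4·-1^-8 = +1.
(a,b)_5: α=5, u≡4; β=4, v≡2 (mod 5); (4|5)=+1, (2|5)=-1; sign (−1)^0·+1^4·-1^5 = -1.
(a,b)_17: α=2, u≡12; β=2, v≡13 (mod 17); (12|17)=-1, (13|17)=+1; sign (−1)^0·-1^2·+1^2 = +1.
(a,b)_∞: sgn(-5)=−, sgn(-6118)=−, so -1.
(a,b)_2: α=-4, β=-1; u≡3, v≡5 (mod 8); ε(u)ε(v)=1·0, αω(v)=-4·1, βω(u)=-1·1; sum ≡ 1  ⇒  -1.
(a,b)_11: α=-4, u≡7; β=-2, v≡9 (mod 11); (7|11)=-1, (9|11)=+1; sign (−1)^0·-1^-2·+1^-4 = +1.
(a,b)_23: α=2, u≡12; β=1, v≡5 (mod 23); (12|23)=+1, (5|23)=-1; sign (−1)^0·+1^1·-1^2 = +1.
(a,b)_13: α=2, u≡11; β=0, v≡6 (mod 13); (11|13)=-1, (6|13)=-1; sign (−1)^0·-1^0·-1^2 = +1.
(a,b)_19: α=2, u≡12; β=1, v≡7 (mod 19); (12|19)=-1, (7|19)=+1; sign (−1)^0·-1^1·+1^2 = -1.
(-5, -6118 / ℚ) ramifies at {2, 5, 19, ∞}: a division algebra.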